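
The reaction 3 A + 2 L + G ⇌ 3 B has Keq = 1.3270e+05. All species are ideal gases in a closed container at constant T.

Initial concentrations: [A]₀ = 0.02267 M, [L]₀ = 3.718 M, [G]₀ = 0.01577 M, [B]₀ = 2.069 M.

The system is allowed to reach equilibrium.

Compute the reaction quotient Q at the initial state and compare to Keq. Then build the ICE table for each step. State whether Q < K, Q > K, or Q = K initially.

Q₀ = 3.4872e+06 vs Keq = 1.3270e+05 ⇒ Q>K, reverse
Step 1:
                    A           L           G           B
  Initial     0.02267       3.718     0.01577       2.069
  Change      0.03277     0.02185     0.01092    -0.03277
  Equil       0.05544        3.74     0.02669       2.036
  solve Keq expr → x = -0.01092; check Q = 1.3270e+05

Q₀ = 3.4872e+06; Q > K (proceeds reverse)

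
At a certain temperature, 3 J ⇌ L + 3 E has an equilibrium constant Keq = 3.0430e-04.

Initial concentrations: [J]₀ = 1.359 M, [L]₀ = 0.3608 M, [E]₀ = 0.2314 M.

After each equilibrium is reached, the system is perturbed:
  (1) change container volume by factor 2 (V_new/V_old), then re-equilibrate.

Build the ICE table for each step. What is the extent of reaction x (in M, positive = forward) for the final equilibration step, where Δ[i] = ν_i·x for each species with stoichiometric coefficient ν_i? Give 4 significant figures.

Q₀ = 0.001781 vs Keq = 3.0430e-04 ⇒ Q>K, reverse
Step 1:
                    J           L           E
  I             1.359      0.3608      0.2314
  C           0.09042    -0.03014    -0.09042
  E             1.449      0.3307       0.141
  solve Keq expr → x = -0.03014; check Q = 3.0430e-04
Then change container volume by factor 2 (V_new/V_old).
Step 2:
                    J           L           E
  I            0.7247      0.1653     0.07049
  C          -0.01553    0.005177     0.01553
  E            0.7092      0.1705     0.08602
  solve Keq expr → x = 0.005177; check Q = 3.0430e-04

x = 0.005177 M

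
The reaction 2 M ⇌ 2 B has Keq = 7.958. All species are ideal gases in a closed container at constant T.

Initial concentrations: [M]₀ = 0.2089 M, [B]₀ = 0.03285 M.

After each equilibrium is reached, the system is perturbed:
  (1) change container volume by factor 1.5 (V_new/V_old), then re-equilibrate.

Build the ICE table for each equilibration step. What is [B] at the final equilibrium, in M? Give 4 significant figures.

Q₀ = 0.02473 vs Keq = 7.958 ⇒ Q<K, forward
Step 1:
                   M          B
  I           0.2089    0.03285
  C          -0.1456     0.1456
  E          0.06327     0.1785
  solve Keq expr → x = 0.07282; check Q = 7.958
Then change container volume by factor 1.5 (V_new/V_old).
Step 2:
                   M          B
  I          0.04218      0.119
  C                0          0
  E          0.04218      0.119
  solve Keq expr → x = 0; check Q = 7.958

[B]_eq = 0.119 M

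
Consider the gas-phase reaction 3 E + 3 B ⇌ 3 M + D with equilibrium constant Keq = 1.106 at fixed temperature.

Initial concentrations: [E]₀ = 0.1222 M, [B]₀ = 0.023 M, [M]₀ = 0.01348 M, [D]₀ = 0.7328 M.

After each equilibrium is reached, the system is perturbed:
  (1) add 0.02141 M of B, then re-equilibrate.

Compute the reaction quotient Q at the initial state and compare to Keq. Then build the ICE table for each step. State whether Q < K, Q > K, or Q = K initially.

Q₀ = 80.85 vs Keq = 1.106 ⇒ Q>K, reverse
Step 1:
                    E           B           M           D
  Initial      0.1222       0.023     0.01348      0.7328
  Change     0.008712    0.008712   -0.008712   -0.002904
  Equil        0.1309     0.03171    0.004768      0.7299
  solve Keq expr → x = -0.002904; check Q = 1.106
Then add 0.02141 M of B.
Step 2:
                    E           B           M           D
  Initial      0.1309     0.05312    0.004768      0.7299
  Change    -0.002662   -0.002662    0.002662  8.8726e-04
  Equil        0.1282     0.05046     0.00743      0.7308
  solve Keq expr → x = 8.8726e-04; check Q = 1.106

Q₀ = 80.85; Q > K (proceeds reverse)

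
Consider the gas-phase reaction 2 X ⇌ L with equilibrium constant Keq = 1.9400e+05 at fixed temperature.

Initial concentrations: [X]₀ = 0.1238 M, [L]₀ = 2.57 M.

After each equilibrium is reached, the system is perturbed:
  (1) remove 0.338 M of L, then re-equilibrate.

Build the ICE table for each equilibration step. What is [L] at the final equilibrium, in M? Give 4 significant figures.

Q₀ = 167.7 vs Keq = 1.9400e+05 ⇒ Q<K, forward
Step 1:
                    X           L
  init         0.1238        2.57
  Δ           -0.1201     0.06006
  eq         0.003682        2.63
  solve Keq expr → x = 0.06006; check Q = 1.9400e+05
Then remove 0.338 M of L.
Step 2:
                    X           L
  init       0.003682       2.292
  Δ       -2.4463e-04  1.2232e-04
  eq         0.003437       2.292
  solve Keq expr → x = 1.2232e-04; check Q = 1.9400e+05

[L]_eq = 2.292 M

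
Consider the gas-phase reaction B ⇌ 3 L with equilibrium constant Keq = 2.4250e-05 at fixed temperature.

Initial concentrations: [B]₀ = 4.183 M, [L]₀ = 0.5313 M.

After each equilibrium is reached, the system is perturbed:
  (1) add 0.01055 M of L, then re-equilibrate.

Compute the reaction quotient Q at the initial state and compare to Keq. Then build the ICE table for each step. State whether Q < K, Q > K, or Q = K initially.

Q₀ = 0.03585; Q > K (proceeds reverse)

Q₀ = 0.03585 vs Keq = 2.4250e-05 ⇒ Q>K, reverse
Step 1:
                  B         L
  Initial     4.183    0.5313
  Change     0.1614   -0.4841
  Equil       4.344   0.04723
  solve Keq expr → x = -0.1614; check Q = 2.4250e-05
Then add 0.01055 M of L.
Step 2:
                  B         L
  Initial     4.344   0.05778
  Change   0.003512  -0.01054
  Equil       4.348   0.04724
  solve Keq expr → x = -0.003512; check Q = 2.4250e-05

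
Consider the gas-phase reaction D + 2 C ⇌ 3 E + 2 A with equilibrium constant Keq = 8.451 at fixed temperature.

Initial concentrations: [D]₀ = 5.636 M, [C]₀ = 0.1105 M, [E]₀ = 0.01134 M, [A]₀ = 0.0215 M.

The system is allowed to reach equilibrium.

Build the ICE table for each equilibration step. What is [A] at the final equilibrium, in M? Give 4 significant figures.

Q₀ = 9.7954e-09 vs Keq = 8.451 ⇒ Q<K, forward
Step 1:
                   D          C          E          A
  I            5.636     0.1105    0.01134     0.0215
  C         -0.05455    -0.1091     0.1637     0.1091
  E            5.581   0.001392      0.175     0.1306
  solve Keq expr → x = 0.05455; check Q = 8.451

[A]_eq = 0.1306 M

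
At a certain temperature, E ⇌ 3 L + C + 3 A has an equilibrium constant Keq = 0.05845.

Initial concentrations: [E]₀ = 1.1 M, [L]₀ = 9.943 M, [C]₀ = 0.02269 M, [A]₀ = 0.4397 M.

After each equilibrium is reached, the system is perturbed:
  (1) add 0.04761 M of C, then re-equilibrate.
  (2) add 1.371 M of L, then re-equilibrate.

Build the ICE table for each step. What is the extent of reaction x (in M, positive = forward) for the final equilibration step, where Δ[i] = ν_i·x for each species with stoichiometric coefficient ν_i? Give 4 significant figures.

Q₀ = 1.724 vs Keq = 0.05845 ⇒ Q>K, reverse
Step 1:
                   E          L          C          A
  Initial        1.1      9.943    0.02269     0.4397
  Change     0.02141   -0.06422   -0.02141   -0.06422
  Equil        1.121      9.879   0.001284     0.3755
  solve Keq expr → x = -0.02141; check Q = 0.05845
Then add 0.04761 M of C.
Step 2:
                   E          L          C          A
  Initial      1.121      9.879    0.04889     0.3755
  Change     0.04383    -0.1315   -0.04383    -0.1315
  Equil        1.165      9.747   0.005063      0.244
  solve Keq expr → x = -0.04383; check Q = 0.05845
Then add 1.371 M of L.
Step 3:
                   E          L          C          A
  Initial      1.165      11.12   0.005063      0.244
  Change    0.001453   -0.00436  -0.001453   -0.00436
  Equil        1.167      11.11    0.00361     0.2396
  solve Keq expr → x = -0.001453; check Q = 0.05845

x = -0.001453 M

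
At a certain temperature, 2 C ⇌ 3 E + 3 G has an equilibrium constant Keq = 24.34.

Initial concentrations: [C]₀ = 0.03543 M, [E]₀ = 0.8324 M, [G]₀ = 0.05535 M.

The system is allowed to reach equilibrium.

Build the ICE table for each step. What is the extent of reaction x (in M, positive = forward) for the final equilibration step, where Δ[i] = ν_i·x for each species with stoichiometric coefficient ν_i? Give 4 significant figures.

Q₀ = 0.07791 vs Keq = 24.34 ⇒ Q<K, forward
Step 1:
                   C          E          G
  init       0.03543     0.8324    0.05535
  Δ         -0.03012    0.04518    0.04518
  eq        0.005311     0.8776     0.1005
  solve Keq expr → x = 0.01506; check Q = 24.34

x = 0.01506 M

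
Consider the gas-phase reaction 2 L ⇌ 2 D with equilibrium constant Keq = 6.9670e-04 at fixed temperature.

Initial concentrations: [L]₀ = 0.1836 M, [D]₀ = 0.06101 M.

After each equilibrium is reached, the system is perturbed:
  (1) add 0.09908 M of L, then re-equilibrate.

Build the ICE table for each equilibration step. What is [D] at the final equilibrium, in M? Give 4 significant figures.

Q₀ = 0.1104 vs Keq = 6.9670e-04 ⇒ Q>K, reverse
Step 1:
                    L           D
  I            0.1836     0.06101
  C           0.05472    -0.05472
  E            0.2383     0.00629
  solve Keq expr → x = -0.02736; check Q = 6.9670e-04
Then add 0.09908 M of L.
Step 2:
                    L           D
  I            0.3374     0.00629
  C         -0.002548    0.002548
  E            0.3349    0.008838
  solve Keq expr → x = 0.001274; check Q = 6.9670e-04

[D]_eq = 0.008838 M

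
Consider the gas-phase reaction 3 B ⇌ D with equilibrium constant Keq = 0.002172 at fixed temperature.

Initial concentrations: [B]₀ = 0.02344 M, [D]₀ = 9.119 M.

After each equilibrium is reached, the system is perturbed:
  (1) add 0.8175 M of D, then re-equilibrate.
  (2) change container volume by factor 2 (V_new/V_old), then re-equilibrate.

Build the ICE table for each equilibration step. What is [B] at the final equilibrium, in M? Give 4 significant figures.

Q₀ = 7.0807e+05 vs Keq = 0.002172 ⇒ Q>K, reverse
Step 1:
                    B           D
  Initial     0.02344       9.119
  Change        12.99      -4.331
  Equil         13.02       4.788
  solve Keq expr → x = -4.331; check Q = 0.002172
Then add 0.8175 M of D.
Step 2:
                    B           D
  Initial       13.02       5.606
  Change       0.5507     -0.1836
  Equil         13.57       5.422
  solve Keq expr → x = -0.1836; check Q = 0.002172
Then change container volume by factor 2 (V_new/V_old).
Step 3:
                    B           D
  Initial       6.783       2.711
  Change        2.655     -0.8851
  Equil         9.438       1.826
  solve Keq expr → x = -0.8851; check Q = 0.002172

[B]_eq = 9.438 M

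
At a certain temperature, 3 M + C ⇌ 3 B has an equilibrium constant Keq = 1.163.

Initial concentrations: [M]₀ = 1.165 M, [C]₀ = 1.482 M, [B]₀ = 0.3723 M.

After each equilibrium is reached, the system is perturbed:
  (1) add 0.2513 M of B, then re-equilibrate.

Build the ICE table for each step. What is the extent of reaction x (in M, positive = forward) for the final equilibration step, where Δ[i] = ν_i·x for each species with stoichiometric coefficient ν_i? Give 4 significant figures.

x = -0.03747 M

Q₀ = 0.02202 vs Keq = 1.163 ⇒ Q<K, forward
Step 1:
                   M          C          B
  Initial      1.165      1.482     0.3723
  Change     -0.4523    -0.1508     0.4523
  Equil       0.7127      1.331     0.8246
  solve Keq expr → x = 0.1508; check Q = 1.163
Then add 0.2513 M of B.
Step 2:
                   M          C          B
  Initial     0.7127      1.331      1.076
  Change      0.1124    0.03747    -0.1124
  Equil       0.8251      1.369     0.9635
  solve Keq expr → x = -0.03747; check Q = 1.163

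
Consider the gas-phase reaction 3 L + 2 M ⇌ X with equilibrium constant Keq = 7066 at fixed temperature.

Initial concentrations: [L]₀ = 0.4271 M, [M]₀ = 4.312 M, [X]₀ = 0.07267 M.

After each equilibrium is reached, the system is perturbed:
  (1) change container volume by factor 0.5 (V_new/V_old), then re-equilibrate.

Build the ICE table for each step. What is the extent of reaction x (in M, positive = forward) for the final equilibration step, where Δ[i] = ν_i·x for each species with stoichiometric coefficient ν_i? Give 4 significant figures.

x = 0.004906 M

Q₀ = 0.05017 vs Keq = 7066 ⇒ Q<K, forward
Step 1:
                   L          M          X
  I           0.4271      4.312    0.07267
  C          -0.4149    -0.2766     0.1383
  E          0.01224      4.035      0.211
  solve Keq expr → x = 0.1383; check Q = 7066
Then change container volume by factor 0.5 (V_new/V_old).
Step 2:
                   L          M          X
  I          0.02448      8.071     0.4219
  C         -0.01472  -0.009812   0.004906
  E          0.00976      8.061     0.4268
  solve Keq expr → x = 0.004906; check Q = 7066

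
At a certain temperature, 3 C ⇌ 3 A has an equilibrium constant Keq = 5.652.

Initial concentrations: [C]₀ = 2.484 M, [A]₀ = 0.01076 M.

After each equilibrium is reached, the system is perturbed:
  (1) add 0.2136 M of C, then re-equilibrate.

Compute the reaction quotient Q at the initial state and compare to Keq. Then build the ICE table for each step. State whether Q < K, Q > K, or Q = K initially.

Q₀ = 8.1280e-08; Q < K (proceeds forward)

Q₀ = 8.1280e-08 vs Keq = 5.652 ⇒ Q<K, forward
Step 1:
                    C           A
  I             2.484     0.01076
  C            -1.587       1.587
  E             0.897       1.598
  solve Keq expr → x = 0.529; check Q = 5.652
Then add 0.2136 M of C.
Step 2:
                    C           A
  I             1.111       1.598
  C           -0.1368      0.1368
  E            0.9738       1.735
  solve Keq expr → x = 0.0456; check Q = 5.652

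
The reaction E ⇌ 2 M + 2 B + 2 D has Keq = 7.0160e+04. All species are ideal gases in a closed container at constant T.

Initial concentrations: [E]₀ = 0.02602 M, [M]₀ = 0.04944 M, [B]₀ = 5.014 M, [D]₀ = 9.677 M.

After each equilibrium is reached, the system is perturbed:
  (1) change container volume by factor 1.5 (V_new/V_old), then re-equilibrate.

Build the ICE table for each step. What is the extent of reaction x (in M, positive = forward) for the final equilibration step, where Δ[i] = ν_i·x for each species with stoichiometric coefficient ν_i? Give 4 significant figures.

x = 2.0309e-04 M

Q₀ = 221.2 vs Keq = 7.0160e+04 ⇒ Q<K, forward
Step 1:
                   E          M          B          D
  init       0.02602    0.04944      5.014      9.677
  Δ         -0.02567    0.05134    0.05134    0.05134
  eq      3.5150e-04     0.1008      5.065      9.728
  solve Keq expr → x = 0.02567; check Q = 7.0160e+04
Then change container volume by factor 1.5 (V_new/V_old).
Step 2:
                   E          M          B          D
  init    2.3433e-04    0.06718      3.377      6.486
  Δ       -2.0309e-04 4.0618e-04 4.0618e-04 4.0618e-04
  eq      3.1245e-05    0.06759      3.377      6.486
  solve Keq expr → x = 2.0309e-04; check Q = 7.0160e+04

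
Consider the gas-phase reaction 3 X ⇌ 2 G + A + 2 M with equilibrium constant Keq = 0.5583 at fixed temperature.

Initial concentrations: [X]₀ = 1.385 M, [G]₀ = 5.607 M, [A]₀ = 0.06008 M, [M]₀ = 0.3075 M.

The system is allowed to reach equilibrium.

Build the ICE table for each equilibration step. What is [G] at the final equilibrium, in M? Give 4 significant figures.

[G]_eq = 5.751 M

Q₀ = 0.06723 vs Keq = 0.5583 ⇒ Q<K, forward
Step 1:
                   X          G          A          M
  Initial      1.385      5.607    0.06008     0.3075
  Change     -0.2162     0.1441    0.07206     0.1441
  Equil        1.169      5.751     0.1321     0.4516
  solve Keq expr → x = 0.07206; check Q = 0.5583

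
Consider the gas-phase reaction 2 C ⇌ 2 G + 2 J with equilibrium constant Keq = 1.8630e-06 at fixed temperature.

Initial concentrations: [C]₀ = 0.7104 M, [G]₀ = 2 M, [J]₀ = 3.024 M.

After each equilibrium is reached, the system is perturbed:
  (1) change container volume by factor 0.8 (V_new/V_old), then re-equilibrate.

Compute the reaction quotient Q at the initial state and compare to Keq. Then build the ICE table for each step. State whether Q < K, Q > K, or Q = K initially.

Q₀ = 72.48; Q > K (proceeds reverse)

Q₀ = 72.48 vs Keq = 1.8630e-06 ⇒ Q>K, reverse
Step 1:
                   C          G          J
  I           0.7104          2      3.024
  C            1.996     -1.996     -1.996
  E            2.707   0.003595      1.028
  solve Keq expr → x = -0.9982; check Q = 1.8630e-06
Then change container volume by factor 0.8 (V_new/V_old).
Step 2:
                   C          G          J
  I            3.384   0.004494      1.284
  C       8.9538e-04 -8.9538e-04 -8.9538e-04
  E            3.384   0.003599      1.284
  solve Keq expr → x = -4.4769e-04; check Q = 1.8630e-06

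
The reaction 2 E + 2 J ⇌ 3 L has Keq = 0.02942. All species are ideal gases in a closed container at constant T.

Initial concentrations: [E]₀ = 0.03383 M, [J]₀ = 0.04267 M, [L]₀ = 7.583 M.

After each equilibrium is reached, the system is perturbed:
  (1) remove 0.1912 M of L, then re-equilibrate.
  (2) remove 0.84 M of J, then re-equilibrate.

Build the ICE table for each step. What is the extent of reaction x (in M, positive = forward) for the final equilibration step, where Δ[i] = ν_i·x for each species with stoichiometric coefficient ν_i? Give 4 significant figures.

x = -0.06588 M

Q₀ = 2.0925e+08 vs Keq = 0.02942 ⇒ Q>K, reverse
Step 1:
                    E           J           L
  I           0.03383     0.04267       7.583
  C             3.813       3.813      -5.719
  E             3.847       3.856       1.864
  solve Keq expr → x = -1.906; check Q = 0.02942
Then remove 0.1912 M of L.
Step 2:
                    E           J           L
  I             3.847       3.856       1.672
  C          -0.08923    -0.08923      0.1339
  E             3.758       3.766       1.806
  solve Keq expr → x = 0.04462; check Q = 0.02942
Then remove 0.84 M of J.
Step 3:
                    E           J           L
  I             3.758       2.926       1.806
  C            0.1318      0.1318     -0.1977
  E             3.889       3.058       1.609
  solve Keq expr → x = -0.06588; check Q = 0.02942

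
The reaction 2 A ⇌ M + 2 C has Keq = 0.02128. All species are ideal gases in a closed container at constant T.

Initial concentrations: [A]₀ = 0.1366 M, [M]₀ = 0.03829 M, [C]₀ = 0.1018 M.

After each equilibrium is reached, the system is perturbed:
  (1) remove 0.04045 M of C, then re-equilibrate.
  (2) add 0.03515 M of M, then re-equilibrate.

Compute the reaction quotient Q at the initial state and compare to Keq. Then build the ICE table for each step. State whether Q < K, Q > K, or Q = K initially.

Q₀ = 0.02127 vs Keq = 0.02128 ⇒ Q<K, forward
Step 1:
                   A          M          C
  init        0.1366    0.03829     0.1018
  Δ       -1.4206e-05 7.1032e-06 1.4206e-05
  eq          0.1366     0.0383     0.1018
  solve Keq expr → x = 7.1032e-06; check Q = 0.02128
Then remove 0.04045 M of C.
Step 2:
                   A          M          C
  init        0.1366     0.0383    0.06136
  Δ         -0.01809   0.009043    0.01809
  eq          0.1185    0.04734    0.07945
  solve Keq expr → x = 0.009043; check Q = 0.02128
Then add 0.03515 M of M.
Step 3:
                   A          M          C
  init        0.1185    0.08249    0.07945
  Δ          0.01121  -0.005605   -0.01121
  eq          0.1297    0.07688    0.06824
  solve Keq expr → x = -0.005605; check Q = 0.02128

Q₀ = 0.02127; Q < K (proceeds forward)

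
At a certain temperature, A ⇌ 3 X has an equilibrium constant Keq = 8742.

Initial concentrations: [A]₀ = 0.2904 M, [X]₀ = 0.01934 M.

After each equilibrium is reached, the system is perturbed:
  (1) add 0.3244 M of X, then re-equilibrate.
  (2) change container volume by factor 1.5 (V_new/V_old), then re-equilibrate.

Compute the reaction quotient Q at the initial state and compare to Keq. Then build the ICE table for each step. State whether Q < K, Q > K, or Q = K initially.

Q₀ = 2.4910e-05; Q < K (proceeds forward)

Q₀ = 2.4910e-05 vs Keq = 8742 ⇒ Q<K, forward
Step 1:
                   A          X
  I           0.2904    0.01934
  C          -0.2903      0.871
  E       8.0723e-05     0.8903
  solve Keq expr → x = 0.2903; check Q = 8742
Then add 0.3244 M of X.
Step 2:
                   A          X
  I       8.0723e-05      1.215
  C       1.2411e-04 -3.7232e-04
  E       2.0483e-04      1.214
  solve Keq expr → x = -1.2411e-04; check Q = 8742
Then change container volume by factor 1.5 (V_new/V_old).
Step 3:
                   A          X
  I       1.3655e-04     0.8096
  C       -7.5812e-05 2.2744e-04
  E       6.0742e-05     0.8098
  solve Keq expr → x = 7.5812e-05; check Q = 8742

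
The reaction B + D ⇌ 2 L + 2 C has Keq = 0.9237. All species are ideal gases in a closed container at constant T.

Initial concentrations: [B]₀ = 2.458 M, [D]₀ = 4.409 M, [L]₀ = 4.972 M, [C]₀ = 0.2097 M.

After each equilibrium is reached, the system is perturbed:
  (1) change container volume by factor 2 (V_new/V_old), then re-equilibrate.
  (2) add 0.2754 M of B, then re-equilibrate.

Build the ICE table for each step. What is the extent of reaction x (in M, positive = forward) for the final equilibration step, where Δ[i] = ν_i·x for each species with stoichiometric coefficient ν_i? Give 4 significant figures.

x = 0.02231 M

Q₀ = 0.1003 vs Keq = 0.9237 ⇒ Q<K, forward
Step 1:
                    B           D           L           C
  I             2.458       4.409       4.972      0.2097
  C           -0.1757     -0.1757      0.3515      0.3515
  E             2.282       4.233       5.323      0.5612
  solve Keq expr → x = 0.1757; check Q = 0.9237
Then change container volume by factor 2 (V_new/V_old).
Step 2:
                    B           D           L           C
  I             1.141       2.117       2.662      0.2806
  C           -0.1022     -0.1022      0.2045      0.2045
  E             1.039       2.014       2.866      0.4851
  solve Keq expr → x = 0.1022; check Q = 0.9237
Then add 0.2754 M of B.
Step 3:
                    B           D           L           C
  I             1.314       2.014       2.866      0.4851
  C          -0.02231    -0.02231     0.04462     0.04462
  E             1.292       1.992       2.911      0.5297
  solve Keq expr → x = 0.02231; check Q = 0.9237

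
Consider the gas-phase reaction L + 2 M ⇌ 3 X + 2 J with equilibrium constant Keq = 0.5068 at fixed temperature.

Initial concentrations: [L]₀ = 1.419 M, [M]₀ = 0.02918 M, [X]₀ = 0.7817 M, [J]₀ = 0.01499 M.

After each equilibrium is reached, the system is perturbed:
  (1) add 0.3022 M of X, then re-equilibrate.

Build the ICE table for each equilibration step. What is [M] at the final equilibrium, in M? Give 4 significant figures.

[M]_eq = 0.02531 M

Q₀ = 0.08883 vs Keq = 0.5068 ⇒ Q<K, forward
Step 1:
                  L         M         X         J
  I           1.419   0.02918    0.7817   0.01499
  C       -0.004523 -0.009046   0.01357  0.009046
  E           1.414   0.02013    0.7953   0.02404
  solve Keq expr → x = 0.004523; check Q = 0.5068
Then add 0.3022 M of X.
Step 2:
                  L         M         X         J
  I           1.414   0.02013     1.097   0.02404
  C        0.002589  0.005179 -0.007768 -0.005179
  E           1.417   0.02531      1.09   0.01886
  solve Keq expr → x = -0.002589; check Q = 0.5068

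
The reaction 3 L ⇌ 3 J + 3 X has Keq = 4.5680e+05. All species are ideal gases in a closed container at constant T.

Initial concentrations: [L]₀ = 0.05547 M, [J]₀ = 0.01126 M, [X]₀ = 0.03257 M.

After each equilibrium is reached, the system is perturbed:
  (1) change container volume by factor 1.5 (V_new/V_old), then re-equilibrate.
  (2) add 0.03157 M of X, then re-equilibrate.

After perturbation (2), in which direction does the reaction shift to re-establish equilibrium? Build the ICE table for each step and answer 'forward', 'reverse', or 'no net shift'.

Direction: reverse

Q₀ = 2.8900e-07 vs Keq = 4.5680e+05 ⇒ Q<K, forward
Step 1:
                    L           J           X
  I           0.05547     0.01126     0.03257
  C          -0.05539     0.05539     0.05539
  E        7.6130e-05     0.06665     0.08796
  solve Keq expr → x = 0.01846; check Q = 4.5680e+05
Then change container volume by factor 1.5 (V_new/V_old).
Step 2:
                    L           J           X
  I        5.0753e-05     0.04444     0.05864
  C       -1.6895e-05  1.6895e-05  1.6895e-05
  E        3.3858e-05     0.04445     0.05866
  solve Keq expr → x = 5.6317e-06; check Q = 4.5680e+05
Then add 0.03157 M of X.
Step 3:
                    L           J           X
  I        3.3858e-05     0.04445     0.09023
  C        1.8190e-05 -1.8190e-05 -1.8190e-05
  E        5.2048e-05     0.04443     0.09021
  solve Keq expr → x = -6.0634e-06; check Q = 4.5680e+05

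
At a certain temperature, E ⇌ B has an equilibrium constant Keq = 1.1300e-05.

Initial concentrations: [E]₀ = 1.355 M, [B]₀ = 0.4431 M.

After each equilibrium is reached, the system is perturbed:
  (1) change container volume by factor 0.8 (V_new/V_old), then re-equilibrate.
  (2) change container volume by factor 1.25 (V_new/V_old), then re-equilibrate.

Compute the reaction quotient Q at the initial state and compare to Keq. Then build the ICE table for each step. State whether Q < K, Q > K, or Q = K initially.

Q₀ = 0.327; Q > K (proceeds reverse)

Q₀ = 0.327 vs Keq = 1.1300e-05 ⇒ Q>K, reverse
Step 1:
                    E           B
  I             1.355      0.4431
  C            0.4431     -0.4431
  E             1.798  2.0318e-05
  solve Keq expr → x = -0.4431; check Q = 1.1300e-05
Then change container volume by factor 0.8 (V_new/V_old).
Step 2:
                    E           B
  I             2.248  2.5398e-05
  C                 0           0
  E             2.248  2.5398e-05
  solve Keq expr → x = 0; check Q = 1.1300e-05
Then change container volume by factor 1.25 (V_new/V_old).
Step 3:
                    E           B
  I             1.798  2.0318e-05
  C                 0           0
  E             1.798  2.0318e-05
  solve Keq expr → x = 0; check Q = 1.1300e-05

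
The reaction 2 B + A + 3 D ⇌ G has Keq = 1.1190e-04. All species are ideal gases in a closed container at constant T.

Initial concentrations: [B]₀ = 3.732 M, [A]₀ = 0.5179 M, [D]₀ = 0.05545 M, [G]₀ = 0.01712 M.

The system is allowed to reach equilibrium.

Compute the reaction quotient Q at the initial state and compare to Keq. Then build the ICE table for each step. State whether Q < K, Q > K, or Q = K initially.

Q₀ = 13.92; Q > K (proceeds reverse)

Q₀ = 13.92 vs Keq = 1.1190e-04 ⇒ Q>K, reverse
Step 1:
                   B          A          D          G
  I            3.732     0.5179    0.05545    0.01712
  C          0.03424    0.01712    0.05136   -0.01712
  E            3.766      0.535     0.1068 1.0347e-06
  solve Keq expr → x = -0.01712; check Q = 1.1190e-04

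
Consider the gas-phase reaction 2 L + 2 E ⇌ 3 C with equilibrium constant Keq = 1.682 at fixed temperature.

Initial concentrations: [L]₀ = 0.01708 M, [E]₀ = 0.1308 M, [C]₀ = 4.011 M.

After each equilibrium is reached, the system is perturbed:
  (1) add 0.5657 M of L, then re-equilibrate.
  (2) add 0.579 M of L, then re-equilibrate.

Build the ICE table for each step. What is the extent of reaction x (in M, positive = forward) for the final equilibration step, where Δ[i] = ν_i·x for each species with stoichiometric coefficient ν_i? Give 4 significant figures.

x = 0.06313 M

Q₀ = 1.2929e+07 vs Keq = 1.682 ⇒ Q>K, reverse
Step 1:
                   L          E          C
  I          0.01708     0.1308      4.011
  C            1.375      1.375     -2.063
  E            1.392      1.506      1.948
  solve Keq expr → x = -0.6876; check Q = 1.682
Then add 0.5657 M of L.
Step 2:
                   L          E          C
  I            1.958      1.506      1.948
  C          -0.1467    -0.1467     0.2201
  E            1.811      1.359      2.168
  solve Keq expr → x = 0.07337; check Q = 1.682
Then add 0.579 M of L.
Step 3:
                   L          E          C
  I             2.39      1.359      2.168
  C          -0.1263    -0.1263     0.1894
  E            2.264      1.233      2.358
  solve Keq expr → x = 0.06313; check Q = 1.682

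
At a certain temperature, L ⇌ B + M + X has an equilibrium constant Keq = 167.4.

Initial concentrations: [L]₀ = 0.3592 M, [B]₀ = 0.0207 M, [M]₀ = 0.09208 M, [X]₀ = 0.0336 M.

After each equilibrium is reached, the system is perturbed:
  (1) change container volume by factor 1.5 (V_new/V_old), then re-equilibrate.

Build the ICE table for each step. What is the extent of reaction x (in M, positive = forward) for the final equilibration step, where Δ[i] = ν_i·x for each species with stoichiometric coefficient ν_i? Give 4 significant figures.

Q₀ = 1.7829e-04 vs Keq = 167.4 ⇒ Q<K, forward
Step 1:
                    L           B           M           X
  I            0.3592      0.0207     0.09208      0.0336
  C           -0.3588      0.3588      0.3588      0.3588
  E        4.0109e-04      0.3795      0.4509      0.3924
  solve Keq expr → x = 0.3588; check Q = 167.4
Then change container volume by factor 1.5 (V_new/V_old).
Step 2:
                    L           B           M           X
  I        2.6739e-04       0.253      0.3006      0.2616
  C       -1.4836e-04  1.4836e-04  1.4836e-04  1.4836e-04
  E        1.1904e-04      0.2531      0.3007      0.2617
  solve Keq expr → x = 1.4836e-04; check Q = 167.4

x = 1.4836e-04 M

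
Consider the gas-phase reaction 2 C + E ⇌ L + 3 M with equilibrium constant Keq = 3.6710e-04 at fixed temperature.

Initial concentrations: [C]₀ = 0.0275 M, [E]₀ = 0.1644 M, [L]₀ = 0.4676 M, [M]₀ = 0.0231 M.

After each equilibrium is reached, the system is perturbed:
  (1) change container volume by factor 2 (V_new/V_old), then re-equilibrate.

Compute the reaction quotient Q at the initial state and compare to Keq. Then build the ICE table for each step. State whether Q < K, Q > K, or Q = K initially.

Q₀ = 0.04636 vs Keq = 3.6710e-04 ⇒ Q>K, reverse
Step 1:
                    C           E           L           M
  I            0.0275      0.1644      0.4676      0.0231
  C           0.01147    0.005733   -0.005733     -0.0172
  E           0.03897      0.1701      0.4619      0.0059
  solve Keq expr → x = -0.005733; check Q = 3.6710e-04
Then change container volume by factor 2 (V_new/V_old).
Step 2:
                    C           E           L           M
  I           0.01948     0.08507      0.2309     0.00295
  C       -4.6822e-04 -2.3411e-04  2.3411e-04  7.0233e-04
  E           0.01902     0.08483      0.2312    0.003652
  solve Keq expr → x = 2.3411e-04; check Q = 3.6710e-04

Q₀ = 0.04636; Q > K (proceeds reverse)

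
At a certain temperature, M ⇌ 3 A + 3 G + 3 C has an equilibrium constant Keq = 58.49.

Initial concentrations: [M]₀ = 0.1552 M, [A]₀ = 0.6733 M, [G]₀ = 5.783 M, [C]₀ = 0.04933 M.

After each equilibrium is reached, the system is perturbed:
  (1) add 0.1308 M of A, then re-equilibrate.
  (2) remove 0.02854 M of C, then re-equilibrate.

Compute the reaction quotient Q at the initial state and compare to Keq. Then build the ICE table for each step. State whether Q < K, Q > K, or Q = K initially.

Q₀ = 0.04566; Q < K (proceeds forward)

Q₀ = 0.04566 vs Keq = 58.49 ⇒ Q<K, forward
Step 1:
                    M           A           G           C
  I            0.1552      0.6733       5.783     0.04933
  C          -0.08157      0.2447      0.2447      0.2447
  E           0.07363       0.918       6.028       0.294
  solve Keq expr → x = 0.08157; check Q = 58.49
Then add 0.1308 M of A.
Step 2:
                    M           A           G           C
  I           0.07363       1.049       6.028       0.294
  C          0.007276    -0.02183    -0.02183    -0.02183
  E           0.08091       1.027       6.006      0.2722
  solve Keq expr → x = -0.007276; check Q = 58.49
Then remove 0.02854 M of C.
Step 3:
                    M           A           G           C
  I           0.08091       1.027       6.006      0.2437
  C          -0.00566     0.01698     0.01698     0.01698
  E           0.07525       1.044       6.023      0.2606
  solve Keq expr → x = 0.00566; check Q = 58.49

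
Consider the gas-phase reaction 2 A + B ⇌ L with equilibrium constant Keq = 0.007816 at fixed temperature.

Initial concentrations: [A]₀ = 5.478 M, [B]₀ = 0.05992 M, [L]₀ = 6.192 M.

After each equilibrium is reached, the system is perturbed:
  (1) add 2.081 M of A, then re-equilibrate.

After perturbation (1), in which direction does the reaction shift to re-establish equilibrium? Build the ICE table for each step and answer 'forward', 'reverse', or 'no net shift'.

Q₀ = 3.444 vs Keq = 0.007816 ⇒ Q>K, reverse
Step 1:
                    A           B           L
  I             5.478     0.05992       6.192
  C             6.026       3.013      -3.013
  E              11.5       3.073       3.179
  solve Keq expr → x = -3.013; check Q = 0.007816
Then add 2.081 M of A.
Step 2:
                    A           B           L
  I             13.59       3.073       3.179
  C           -0.7028     -0.3514      0.3514
  E             12.88       2.722        3.53
  solve Keq expr → x = 0.3514; check Q = 0.007816

Direction: forward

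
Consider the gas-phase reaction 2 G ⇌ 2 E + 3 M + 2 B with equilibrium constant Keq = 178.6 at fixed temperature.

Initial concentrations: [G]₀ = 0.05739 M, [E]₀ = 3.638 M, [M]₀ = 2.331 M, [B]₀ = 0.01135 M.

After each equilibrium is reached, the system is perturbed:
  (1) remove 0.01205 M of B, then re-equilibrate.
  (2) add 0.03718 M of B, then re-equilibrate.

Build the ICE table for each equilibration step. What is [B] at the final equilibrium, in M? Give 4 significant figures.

[B]_eq = 0.04736 M

Q₀ = 6.556 vs Keq = 178.6 ⇒ Q<K, forward
Step 1:
                    G           E           M           B
  init        0.05739       3.638       2.331     0.01135
  Δ          -0.02308     0.02308     0.03461     0.02308
  eq          0.03431       3.661       2.366     0.03443
  solve Keq expr → x = 0.01154; check Q = 178.6
Then remove 0.01205 M of B.
Step 2:
                    G           E           M           B
  init        0.03431       3.661       2.366     0.02238
  Δ         -0.005913    0.005913    0.008869    0.005913
  eq           0.0284       3.667       2.374     0.02829
  solve Keq expr → x = 0.002956; check Q = 178.6
Then add 0.03718 M of B.
Step 3:
                    G           E           M           B
  init         0.0284       3.667       2.374     0.06547
  Δ           0.01811    -0.01811    -0.02716    -0.01811
  eq          0.04651       3.649       2.347     0.04736
  solve Keq expr → x = -0.009053; check Q = 178.6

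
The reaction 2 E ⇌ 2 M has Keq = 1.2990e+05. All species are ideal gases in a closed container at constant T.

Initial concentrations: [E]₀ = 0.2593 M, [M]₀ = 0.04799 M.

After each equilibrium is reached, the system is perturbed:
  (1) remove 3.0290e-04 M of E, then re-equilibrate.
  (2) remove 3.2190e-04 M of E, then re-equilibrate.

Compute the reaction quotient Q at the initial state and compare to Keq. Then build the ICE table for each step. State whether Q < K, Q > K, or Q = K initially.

Q₀ = 0.03425 vs Keq = 1.2990e+05 ⇒ Q<K, forward
Step 1:
                  E         M
  I          0.2593   0.04799
  C         -0.2584    0.2584
  E       8.5024e-04    0.3064
  solve Keq expr → x = 0.1292; check Q = 1.2990e+05
Then remove 3.0290e-04 M of E.
Step 2:
                  E         M
  I       5.4734e-04    0.3064
  C       3.0206e-04 -3.0206e-04
  E       8.4940e-04    0.3061
  solve Keq expr → x = -1.5103e-04; check Q = 1.2990e+05
Then remove 3.2190e-04 M of E.
Step 3:
                  E         M
  I       5.2750e-04    0.3061
  C       3.2101e-04 -3.2101e-04
  E       8.4851e-04    0.3058
  solve Keq expr → x = -1.6050e-04; check Q = 1.2990e+05

Q₀ = 0.03425; Q < K (proceeds forward)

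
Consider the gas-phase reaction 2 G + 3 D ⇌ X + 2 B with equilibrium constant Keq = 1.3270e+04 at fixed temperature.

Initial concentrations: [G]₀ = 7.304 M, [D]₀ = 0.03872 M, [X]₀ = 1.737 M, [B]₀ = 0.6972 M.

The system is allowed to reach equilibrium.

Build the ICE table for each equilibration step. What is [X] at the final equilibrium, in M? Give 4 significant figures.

Q₀ = 272.6 vs Keq = 1.3270e+04 ⇒ Q<K, forward
Step 1:
                   G          D          X          B
  init         7.304    0.03872      1.737     0.6972
  Δ         -0.01859   -0.02789   0.009297    0.01859
  eq           7.285    0.01083      1.746     0.7158
  solve Keq expr → x = 0.009297; check Q = 1.3270e+04

[X]_eq = 1.746 M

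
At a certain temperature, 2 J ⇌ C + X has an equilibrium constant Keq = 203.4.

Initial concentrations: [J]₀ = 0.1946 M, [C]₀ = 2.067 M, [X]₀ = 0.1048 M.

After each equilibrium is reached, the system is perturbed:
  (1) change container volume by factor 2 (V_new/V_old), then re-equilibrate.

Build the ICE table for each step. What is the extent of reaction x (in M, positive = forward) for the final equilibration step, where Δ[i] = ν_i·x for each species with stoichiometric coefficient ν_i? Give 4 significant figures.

x = 0 M

Q₀ = 5.72 vs Keq = 203.4 ⇒ Q<K, forward
Step 1:
                  J         C         X
  I          0.1946     2.067    0.1048
  C          -0.151   0.07551   0.07551
  E         0.04358     2.143    0.1803
  solve Keq expr → x = 0.07551; check Q = 203.4
Then change container volume by factor 2 (V_new/V_old).
Step 2:
                  J         C         X
  I         0.02179     1.071   0.09015
  C               0         0         0
  E         0.02179     1.071   0.09015
  solve Keq expr → x = 0; check Q = 203.4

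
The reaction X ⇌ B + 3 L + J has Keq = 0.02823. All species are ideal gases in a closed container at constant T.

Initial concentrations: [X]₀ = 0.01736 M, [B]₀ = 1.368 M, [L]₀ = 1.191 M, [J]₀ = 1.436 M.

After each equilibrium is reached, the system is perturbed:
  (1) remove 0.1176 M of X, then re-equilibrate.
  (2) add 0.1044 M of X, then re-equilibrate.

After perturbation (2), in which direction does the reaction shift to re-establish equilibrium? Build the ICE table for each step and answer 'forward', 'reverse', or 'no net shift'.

Q₀ = 191.2 vs Keq = 0.02823 ⇒ Q>K, reverse
Step 1:
                    X           B           L           J
  I           0.01736       1.368       1.191       1.436
  C             0.329      -0.329     -0.9869      -0.329
  E            0.3463       1.039      0.2041       1.107
  solve Keq expr → x = -0.329; check Q = 0.02823
Then remove 0.1176 M of X.
Step 2:
                    X           B           L           J
  I            0.2287       1.039      0.2041       1.107
  C          0.007824   -0.007824    -0.02347   -0.007824
  E            0.2366       1.031      0.1806       1.099
  solve Keq expr → x = -0.007824; check Q = 0.02823
Then add 0.1044 M of X.
Step 3:
                    X           B           L           J
  I             0.341       1.031      0.1806       1.099
  C         -0.007035    0.007035      0.0211    0.007035
  E            0.3339       1.038      0.2017       1.106
  solve Keq expr → x = 0.007035; check Q = 0.02823

Direction: forward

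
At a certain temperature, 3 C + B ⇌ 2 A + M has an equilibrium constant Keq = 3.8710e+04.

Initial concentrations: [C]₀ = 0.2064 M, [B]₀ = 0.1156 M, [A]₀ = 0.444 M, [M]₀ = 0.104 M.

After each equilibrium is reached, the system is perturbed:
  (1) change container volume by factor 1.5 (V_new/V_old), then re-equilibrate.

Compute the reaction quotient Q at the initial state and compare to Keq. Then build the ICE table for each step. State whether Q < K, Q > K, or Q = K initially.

Q₀ = 20.17; Q < K (proceeds forward)

Q₀ = 20.17 vs Keq = 3.8710e+04 ⇒ Q<K, forward
Step 1:
                    C           B           A           M
  Initial      0.2064      0.1156       0.444       0.104
  Change      -0.1777    -0.05923      0.1185     0.05923
  Equil       0.02871     0.05637      0.5625      0.1632
  solve Keq expr → x = 0.05923; check Q = 3.8710e+04
Then change container volume by factor 1.5 (V_new/V_old).
Step 2:
                    C           B           A           M
  Initial     0.01914     0.03758       0.375      0.1088
  Change     0.002491  8.3041e-04   -0.001661 -8.3041e-04
  Equil       0.02163     0.03841      0.3733       0.108
  solve Keq expr → x = -8.3041e-04; check Q = 3.8710e+04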